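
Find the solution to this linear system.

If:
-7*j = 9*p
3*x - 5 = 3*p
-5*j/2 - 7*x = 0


Then:
j = 210/53
p = -490/159
x = -75/53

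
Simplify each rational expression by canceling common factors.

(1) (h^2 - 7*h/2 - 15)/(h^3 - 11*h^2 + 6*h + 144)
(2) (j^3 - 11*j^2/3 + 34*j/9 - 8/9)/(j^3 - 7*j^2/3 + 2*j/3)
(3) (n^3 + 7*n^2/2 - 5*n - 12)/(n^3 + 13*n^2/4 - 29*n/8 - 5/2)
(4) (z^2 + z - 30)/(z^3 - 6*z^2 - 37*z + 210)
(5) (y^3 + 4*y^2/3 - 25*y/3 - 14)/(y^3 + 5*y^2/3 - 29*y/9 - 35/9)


(1) = (2*h + 5)/(2*h^2 - 10*h - 48)
(2) = (3*j - 4)/(3*j)
(3) = (8*n^2 - 4*n - 24)/(8*n^2 - 6*n - 5)
(4) = 1/(z - 7)
(5) = (3*y^2 - 3*y - 18)/(3*y^2 - 2*y - 5)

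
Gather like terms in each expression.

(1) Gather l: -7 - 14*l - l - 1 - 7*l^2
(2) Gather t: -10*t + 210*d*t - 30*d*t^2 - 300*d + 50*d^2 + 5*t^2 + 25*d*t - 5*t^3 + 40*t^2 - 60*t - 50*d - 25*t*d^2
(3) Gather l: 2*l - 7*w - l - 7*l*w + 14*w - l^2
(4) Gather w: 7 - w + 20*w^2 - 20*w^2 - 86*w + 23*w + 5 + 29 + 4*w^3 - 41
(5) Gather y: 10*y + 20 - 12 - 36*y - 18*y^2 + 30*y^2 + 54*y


(1) = -7*l^2 - 15*l - 8
(2) = 50*d^2 - 350*d - 5*t^3 + t^2*(45 - 30*d) + t*(-25*d^2 + 235*d - 70)
(3) = -l^2 + l*(1 - 7*w) + 7*w
(4) = 4*w^3 - 64*w
(5) = 12*y^2 + 28*y + 8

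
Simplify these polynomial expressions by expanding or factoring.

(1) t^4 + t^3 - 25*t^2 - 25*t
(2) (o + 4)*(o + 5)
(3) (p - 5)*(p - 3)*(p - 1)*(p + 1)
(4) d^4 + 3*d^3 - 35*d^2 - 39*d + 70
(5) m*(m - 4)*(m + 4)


(1) = t*(t - 5)*(t + 1)*(t + 5)
(2) = o^2 + 9*o + 20
(3) = p^4 - 8*p^3 + 14*p^2 + 8*p - 15
(4) = (d - 5)*(d - 1)*(d + 2)*(d + 7)
(5) = m^3 - 16*m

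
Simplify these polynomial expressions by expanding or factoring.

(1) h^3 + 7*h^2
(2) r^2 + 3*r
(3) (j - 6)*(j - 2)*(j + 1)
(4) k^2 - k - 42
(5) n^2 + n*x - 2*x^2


(1) = h^2*(h + 7)
(2) = r*(r + 3)
(3) = j^3 - 7*j^2 + 4*j + 12
(4) = (k - 7)*(k + 6)
(5) = (n - x)*(n + 2*x)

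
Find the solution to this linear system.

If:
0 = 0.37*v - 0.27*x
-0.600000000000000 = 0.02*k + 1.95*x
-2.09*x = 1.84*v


Then:
k = -30.00
v = 0.00
x = 0.00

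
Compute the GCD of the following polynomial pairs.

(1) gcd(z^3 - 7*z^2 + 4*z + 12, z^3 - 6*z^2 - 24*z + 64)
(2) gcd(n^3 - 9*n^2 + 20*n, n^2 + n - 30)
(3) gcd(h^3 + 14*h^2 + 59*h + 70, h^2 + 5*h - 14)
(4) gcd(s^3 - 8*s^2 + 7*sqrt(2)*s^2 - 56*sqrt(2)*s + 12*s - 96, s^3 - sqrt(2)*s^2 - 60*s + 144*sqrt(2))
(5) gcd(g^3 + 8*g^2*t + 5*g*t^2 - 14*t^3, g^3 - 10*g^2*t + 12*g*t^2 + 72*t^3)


(1) = z - 2
(2) = n - 5
(3) = h + 7
(4) = s + 6*sqrt(2)
(5) = g + 2*t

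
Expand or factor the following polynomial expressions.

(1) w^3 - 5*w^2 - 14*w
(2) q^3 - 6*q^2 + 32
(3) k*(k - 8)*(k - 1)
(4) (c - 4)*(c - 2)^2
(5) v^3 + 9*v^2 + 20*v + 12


(1) = w*(w - 7)*(w + 2)
(2) = (q - 4)^2*(q + 2)
(3) = k^3 - 9*k^2 + 8*k
(4) = c^3 - 8*c^2 + 20*c - 16
(5) = (v + 1)*(v + 2)*(v + 6)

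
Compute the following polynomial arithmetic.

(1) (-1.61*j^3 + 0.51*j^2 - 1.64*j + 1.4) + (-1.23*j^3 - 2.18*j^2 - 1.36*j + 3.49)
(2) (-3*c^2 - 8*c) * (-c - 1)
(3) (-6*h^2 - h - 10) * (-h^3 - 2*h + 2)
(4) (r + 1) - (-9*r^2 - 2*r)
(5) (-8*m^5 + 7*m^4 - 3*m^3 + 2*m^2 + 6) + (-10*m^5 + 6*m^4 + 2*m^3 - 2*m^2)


(1) = -2.84*j^3 - 1.67*j^2 - 3.0*j + 4.89
(2) = 3*c^3 + 11*c^2 + 8*c
(3) = 6*h^5 + h^4 + 22*h^3 - 10*h^2 + 18*h - 20
(4) = 9*r^2 + 3*r + 1
(5) = -18*m^5 + 13*m^4 - m^3 + 6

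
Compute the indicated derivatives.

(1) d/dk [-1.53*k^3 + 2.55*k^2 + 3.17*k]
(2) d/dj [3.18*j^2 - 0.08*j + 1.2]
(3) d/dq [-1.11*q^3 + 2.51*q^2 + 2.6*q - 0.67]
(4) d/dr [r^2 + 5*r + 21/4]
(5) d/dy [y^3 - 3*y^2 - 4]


(1) = -4.59*k^2 + 5.1*k + 3.17
(2) = 6.36*j - 0.08
(3) = -3.33*q^2 + 5.02*q + 2.6
(4) = 2*r + 5
(5) = 3*y*(y - 2)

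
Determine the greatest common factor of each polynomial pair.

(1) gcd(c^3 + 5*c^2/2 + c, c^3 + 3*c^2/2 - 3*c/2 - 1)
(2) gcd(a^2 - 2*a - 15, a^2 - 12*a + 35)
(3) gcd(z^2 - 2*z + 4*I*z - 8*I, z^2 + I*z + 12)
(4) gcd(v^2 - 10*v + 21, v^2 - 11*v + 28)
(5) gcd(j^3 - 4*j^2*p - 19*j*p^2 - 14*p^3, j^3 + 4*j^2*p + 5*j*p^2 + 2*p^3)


(1) = gcd(c*(c + 1/2)*(c + 2), (c - 1)*(c + 1/2)*(c + 2)) = c^2 + 5*c/2 + 1
(2) = a - 5
(3) = gcd((z - 2)*(z + 4*I), (z - 3*I)*(z + 4*I)) = z + 4*I
(4) = gcd((v - 7)*(v - 3), (v - 7)*(v - 4)) = v - 7
(5) = gcd((j - 7*p)*(j + p)*(j + 2*p), (j + p)^2*(j + 2*p)) = j^2 + 3*j*p + 2*p^2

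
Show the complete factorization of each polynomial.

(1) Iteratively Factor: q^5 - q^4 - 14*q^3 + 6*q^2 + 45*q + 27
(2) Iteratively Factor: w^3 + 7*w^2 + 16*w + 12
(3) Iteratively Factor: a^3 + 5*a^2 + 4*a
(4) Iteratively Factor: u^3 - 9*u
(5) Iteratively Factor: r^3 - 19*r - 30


(1) = (q + 3)*(q^4 - 4*q^3 - 2*q^2 + 12*q + 9) = (q + 1)*(q + 3)*(q^3 - 5*q^2 + 3*q + 9) = (q + 1)^2*(q + 3)*(q^2 - 6*q + 9) = (q - 3)*(q + 1)^2*(q + 3)*(q - 3)
(2) = (w + 2)*(w^2 + 5*w + 6) = (w + 2)^2*(w + 3)
(3) = (a + 4)*(a^2 + a) = a*(a + 4)*(a + 1)
(4) = (u + 3)*(u^2 - 3*u) = (u - 3)*(u + 3)*(u)
(5) = (r + 2)*(r^2 - 2*r - 15) = (r + 2)*(r + 3)*(r - 5)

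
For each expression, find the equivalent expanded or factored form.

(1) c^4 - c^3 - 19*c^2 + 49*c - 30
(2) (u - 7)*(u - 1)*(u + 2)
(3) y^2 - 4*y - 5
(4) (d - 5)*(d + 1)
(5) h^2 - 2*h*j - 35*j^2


(1) = (c - 3)*(c - 2)*(c - 1)*(c + 5)
(2) = u^3 - 6*u^2 - 9*u + 14
(3) = (y - 5)*(y + 1)
(4) = d^2 - 4*d - 5
(5) = (h - 7*j)*(h + 5*j)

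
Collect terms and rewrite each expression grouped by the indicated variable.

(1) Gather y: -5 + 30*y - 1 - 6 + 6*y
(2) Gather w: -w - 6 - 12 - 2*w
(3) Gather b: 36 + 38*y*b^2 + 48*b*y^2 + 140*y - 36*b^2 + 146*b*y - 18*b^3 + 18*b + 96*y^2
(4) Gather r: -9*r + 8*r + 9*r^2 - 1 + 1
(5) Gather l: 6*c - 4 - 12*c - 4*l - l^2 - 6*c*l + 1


(1) = 36*y - 12
(2) = -3*w - 18
(3) = -18*b^3 + b^2*(38*y - 36) + b*(48*y^2 + 146*y + 18) + 96*y^2 + 140*y + 36
(4) = 9*r^2 - r
(5) = -6*c - l^2 + l*(-6*c - 4) - 3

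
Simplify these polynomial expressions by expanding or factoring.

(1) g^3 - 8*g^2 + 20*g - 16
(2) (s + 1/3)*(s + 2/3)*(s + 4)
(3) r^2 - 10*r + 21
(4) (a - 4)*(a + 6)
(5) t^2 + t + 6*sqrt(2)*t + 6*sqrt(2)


(1) = (g - 4)*(g - 2)^2
(2) = s^3 + 5*s^2 + 38*s/9 + 8/9
(3) = (r - 7)*(r - 3)
(4) = a^2 + 2*a - 24
(5) = (t + 1)*(t + 6*sqrt(2))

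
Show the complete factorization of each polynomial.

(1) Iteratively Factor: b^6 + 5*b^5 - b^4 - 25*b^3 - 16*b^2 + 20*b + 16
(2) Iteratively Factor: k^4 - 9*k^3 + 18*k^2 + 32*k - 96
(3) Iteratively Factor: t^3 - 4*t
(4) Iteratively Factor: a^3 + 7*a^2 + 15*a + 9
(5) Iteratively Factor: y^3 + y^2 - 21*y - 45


(1) = (b - 2)*(b^5 + 7*b^4 + 13*b^3 + b^2 - 14*b - 8) = (b - 2)*(b + 2)*(b^4 + 5*b^3 + 3*b^2 - 5*b - 4) = (b - 2)*(b + 2)*(b + 4)*(b^3 + b^2 - b - 1) = (b - 2)*(b + 1)*(b + 2)*(b + 4)*(b^2 - 1) = (b - 2)*(b + 1)^2*(b + 2)*(b + 4)*(b - 1)
(2) = (k - 3)*(k^3 - 6*k^2 + 32) = (k - 3)*(k + 2)*(k^2 - 8*k + 16) = (k - 4)*(k - 3)*(k + 2)*(k - 4)
(3) = (t)*(t^2 - 4) = t*(t + 2)*(t - 2)
(4) = (a + 1)*(a^2 + 6*a + 9) = (a + 1)*(a + 3)*(a + 3)
(5) = (y - 5)*(y^2 + 6*y + 9) = (y - 5)*(y + 3)*(y + 3)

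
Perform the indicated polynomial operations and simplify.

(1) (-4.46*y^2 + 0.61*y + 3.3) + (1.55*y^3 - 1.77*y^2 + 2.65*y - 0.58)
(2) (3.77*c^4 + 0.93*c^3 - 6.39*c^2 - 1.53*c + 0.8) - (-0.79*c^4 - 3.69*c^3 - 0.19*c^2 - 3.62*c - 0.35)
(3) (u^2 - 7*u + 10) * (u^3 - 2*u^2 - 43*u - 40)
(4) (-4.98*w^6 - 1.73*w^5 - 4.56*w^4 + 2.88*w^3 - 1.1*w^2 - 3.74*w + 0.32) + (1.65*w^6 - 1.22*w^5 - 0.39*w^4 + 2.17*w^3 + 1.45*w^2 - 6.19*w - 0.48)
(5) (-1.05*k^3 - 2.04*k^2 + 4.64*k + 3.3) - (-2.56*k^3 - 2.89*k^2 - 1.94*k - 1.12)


(1) = 1.55*y^3 - 6.23*y^2 + 3.26*y + 2.72
(2) = 4.56*c^4 + 4.62*c^3 - 6.2*c^2 + 2.09*c + 1.15
(3) = u^5 - 9*u^4 - 19*u^3 + 241*u^2 - 150*u - 400
(4) = -3.33*w^6 - 2.95*w^5 - 4.95*w^4 + 5.05*w^3 + 0.35*w^2 - 9.93*w - 0.16
(5) = 1.51*k^3 + 0.85*k^2 + 6.58*k + 4.42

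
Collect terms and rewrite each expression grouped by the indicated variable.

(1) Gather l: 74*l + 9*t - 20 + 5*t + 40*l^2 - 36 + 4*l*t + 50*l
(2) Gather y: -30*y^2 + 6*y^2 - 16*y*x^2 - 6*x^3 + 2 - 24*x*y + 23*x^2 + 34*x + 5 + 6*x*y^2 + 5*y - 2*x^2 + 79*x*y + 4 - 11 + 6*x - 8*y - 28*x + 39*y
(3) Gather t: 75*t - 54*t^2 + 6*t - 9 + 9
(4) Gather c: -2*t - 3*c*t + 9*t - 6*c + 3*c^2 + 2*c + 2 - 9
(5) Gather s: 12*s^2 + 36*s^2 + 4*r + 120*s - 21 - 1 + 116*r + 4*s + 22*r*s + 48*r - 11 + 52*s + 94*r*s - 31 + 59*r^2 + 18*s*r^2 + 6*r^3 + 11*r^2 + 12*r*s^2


(1) = 40*l^2 + l*(4*t + 124) + 14*t - 56
(2) = -6*x^3 + 21*x^2 + 12*x + y^2*(6*x - 24) + y*(-16*x^2 + 55*x + 36)
(3) = -54*t^2 + 81*t
(4) = 3*c^2 + c*(-3*t - 4) + 7*t - 7
(5) = 6*r^3 + 70*r^2 + 168*r + s^2*(12*r + 48) + s*(18*r^2 + 116*r + 176) - 64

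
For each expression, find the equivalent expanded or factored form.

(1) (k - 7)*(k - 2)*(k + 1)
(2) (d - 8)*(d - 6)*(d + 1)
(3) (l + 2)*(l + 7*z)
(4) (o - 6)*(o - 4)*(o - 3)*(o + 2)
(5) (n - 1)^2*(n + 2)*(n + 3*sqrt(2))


(1) = k^3 - 8*k^2 + 5*k + 14
(2) = d^3 - 13*d^2 + 34*d + 48
(3) = l^2 + 7*l*z + 2*l + 14*z
(4) = o^4 - 11*o^3 + 28*o^2 + 36*o - 144
(5) = n^4 + 3*sqrt(2)*n^3 - 3*n^2 - 9*sqrt(2)*n + 2*n + 6*sqrt(2)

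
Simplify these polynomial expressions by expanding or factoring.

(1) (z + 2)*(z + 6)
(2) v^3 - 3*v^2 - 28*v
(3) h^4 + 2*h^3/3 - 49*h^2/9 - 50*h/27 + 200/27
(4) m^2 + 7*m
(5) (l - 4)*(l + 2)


(1) = z^2 + 8*z + 12
(2) = v*(v - 7)*(v + 4)
(3) = (h - 5/3)*(h - 4/3)*(h + 5/3)*(h + 2)
(4) = m*(m + 7)
(5) = l^2 - 2*l - 8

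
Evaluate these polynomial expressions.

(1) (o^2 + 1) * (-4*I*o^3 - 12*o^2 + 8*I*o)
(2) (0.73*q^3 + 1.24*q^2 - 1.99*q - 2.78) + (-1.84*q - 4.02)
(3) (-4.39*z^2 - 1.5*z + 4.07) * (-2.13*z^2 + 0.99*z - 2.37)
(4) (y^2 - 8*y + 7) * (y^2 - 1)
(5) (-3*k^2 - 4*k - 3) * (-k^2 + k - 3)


(1) = -4*I*o^5 - 12*o^4 + 4*I*o^3 - 12*o^2 + 8*I*o
(2) = 0.73*q^3 + 1.24*q^2 - 3.83*q - 6.8
(3) = 9.3507*z^4 - 1.1511*z^3 + 0.2502*z^2 + 7.5843*z - 9.6459
(4) = y^4 - 8*y^3 + 6*y^2 + 8*y - 7
(5) = 3*k^4 + k^3 + 8*k^2 + 9*k + 9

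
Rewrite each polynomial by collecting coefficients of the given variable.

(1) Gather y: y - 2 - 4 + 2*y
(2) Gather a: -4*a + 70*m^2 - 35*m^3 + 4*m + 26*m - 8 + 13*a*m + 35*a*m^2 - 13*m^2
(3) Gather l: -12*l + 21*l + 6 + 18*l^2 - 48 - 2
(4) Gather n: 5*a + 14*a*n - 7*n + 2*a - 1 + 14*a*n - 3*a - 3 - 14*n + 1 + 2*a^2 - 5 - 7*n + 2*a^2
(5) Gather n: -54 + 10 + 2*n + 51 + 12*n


(1) = 3*y - 6
(2) = a*(35*m^2 + 13*m - 4) - 35*m^3 + 57*m^2 + 30*m - 8
(3) = 18*l^2 + 9*l - 44
(4) = 4*a^2 + 4*a + n*(28*a - 28) - 8
(5) = 14*n + 7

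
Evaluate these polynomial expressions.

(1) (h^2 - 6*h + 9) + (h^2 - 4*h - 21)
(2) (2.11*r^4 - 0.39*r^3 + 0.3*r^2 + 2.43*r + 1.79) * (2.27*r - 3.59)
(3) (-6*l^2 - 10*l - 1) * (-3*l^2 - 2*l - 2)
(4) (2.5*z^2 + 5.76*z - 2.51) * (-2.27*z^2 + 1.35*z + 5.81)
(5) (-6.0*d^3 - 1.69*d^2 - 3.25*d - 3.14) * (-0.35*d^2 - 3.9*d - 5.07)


(1) = 2*h^2 - 10*h - 12
(2) = 4.7897*r^5 - 8.4602*r^4 + 2.0811*r^3 + 4.4391*r^2 - 4.6604*r - 6.4261
(3) = 18*l^4 + 42*l^3 + 35*l^2 + 22*l + 2
(4) = -5.675*z^4 - 9.7002*z^3 + 27.9987*z^2 + 30.0771*z - 14.5831
(5) = 2.1*d^5 + 23.9915*d^4 + 38.1485*d^3 + 22.3423*d^2 + 28.7235*d + 15.9198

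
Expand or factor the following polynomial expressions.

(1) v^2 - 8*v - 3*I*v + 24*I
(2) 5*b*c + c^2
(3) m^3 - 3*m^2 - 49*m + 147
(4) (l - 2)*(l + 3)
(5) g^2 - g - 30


(1) = (v - 8)*(v - 3*I)
(2) = c*(5*b + c)
(3) = (m - 7)*(m - 3)*(m + 7)
(4) = l^2 + l - 6
(5) = (g - 6)*(g + 5)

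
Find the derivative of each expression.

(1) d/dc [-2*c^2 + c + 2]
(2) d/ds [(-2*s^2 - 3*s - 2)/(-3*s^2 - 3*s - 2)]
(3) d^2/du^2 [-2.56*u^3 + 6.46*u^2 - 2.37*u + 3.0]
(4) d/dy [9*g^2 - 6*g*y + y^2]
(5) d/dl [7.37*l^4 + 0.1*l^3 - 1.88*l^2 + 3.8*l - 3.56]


(1) = 1 - 4*c
(2) = s*(-3*s - 4)/(9*s^4 + 18*s^3 + 21*s^2 + 12*s + 4)
(3) = 12.92 - 15.36*u
(4) = -6*g + 2*y
(5) = 29.48*l^3 + 0.3*l^2 - 3.76*l + 3.8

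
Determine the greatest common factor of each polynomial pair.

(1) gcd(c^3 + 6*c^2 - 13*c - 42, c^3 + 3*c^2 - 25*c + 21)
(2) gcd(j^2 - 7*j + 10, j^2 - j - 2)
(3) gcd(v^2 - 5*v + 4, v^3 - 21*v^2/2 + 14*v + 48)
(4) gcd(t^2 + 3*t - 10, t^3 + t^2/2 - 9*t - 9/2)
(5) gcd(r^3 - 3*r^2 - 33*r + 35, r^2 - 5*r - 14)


(1) = c^2 + 4*c - 21
(2) = gcd((j - 5)*(j - 2), (j - 2)*(j + 1)) = j - 2
(3) = v - 4
(4) = 1
(5) = gcd((r - 7)*(r - 1)*(r + 5), (r - 7)*(r + 2)) = r - 7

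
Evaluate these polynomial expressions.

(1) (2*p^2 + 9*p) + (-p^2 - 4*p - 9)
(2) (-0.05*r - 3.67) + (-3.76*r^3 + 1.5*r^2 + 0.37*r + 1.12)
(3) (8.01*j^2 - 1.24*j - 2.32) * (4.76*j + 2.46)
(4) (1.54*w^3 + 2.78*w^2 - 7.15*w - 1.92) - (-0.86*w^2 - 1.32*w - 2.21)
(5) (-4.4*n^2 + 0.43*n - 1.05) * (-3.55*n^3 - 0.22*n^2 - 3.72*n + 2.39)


(1) = p^2 + 5*p - 9
(2) = -3.76*r^3 + 1.5*r^2 + 0.32*r - 2.55
(3) = 38.1276*j^3 + 13.8022*j^2 - 14.0936*j - 5.7072
(4) = 1.54*w^3 + 3.64*w^2 - 5.83*w + 0.29
(5) = 15.62*n^5 - 0.5585*n^4 + 20.0009*n^3 - 11.8846*n^2 + 4.9337*n - 2.5095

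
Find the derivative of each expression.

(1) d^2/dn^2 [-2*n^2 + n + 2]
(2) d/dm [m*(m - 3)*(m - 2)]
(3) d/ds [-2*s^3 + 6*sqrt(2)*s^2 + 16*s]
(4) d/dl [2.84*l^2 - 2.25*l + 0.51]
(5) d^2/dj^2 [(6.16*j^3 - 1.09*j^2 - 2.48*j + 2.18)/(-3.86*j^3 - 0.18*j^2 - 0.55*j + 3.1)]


(1) = -4
(2) = 3*m^2 - 10*m + 6
(3) = -6*s^2 + 12*sqrt(2)*s + 16
(4) = 5.68*l - 2.25
(5) = (41.041064*j^6 + 300.172128*j^5 - 1277.846052*j^4 + 137.17998*j^3 + 394.581648*j^2 - 504.69276*j + 25.65482)/(57.512456*j^9 + 8.045784*j^8 + 24.959532*j^7 - 136.267608*j^6 - 9.36687*j^5 - 39.62577*j^4 + 109.608775*j^3 + 2.37615*j^2 + 15.8565*j - 29.791)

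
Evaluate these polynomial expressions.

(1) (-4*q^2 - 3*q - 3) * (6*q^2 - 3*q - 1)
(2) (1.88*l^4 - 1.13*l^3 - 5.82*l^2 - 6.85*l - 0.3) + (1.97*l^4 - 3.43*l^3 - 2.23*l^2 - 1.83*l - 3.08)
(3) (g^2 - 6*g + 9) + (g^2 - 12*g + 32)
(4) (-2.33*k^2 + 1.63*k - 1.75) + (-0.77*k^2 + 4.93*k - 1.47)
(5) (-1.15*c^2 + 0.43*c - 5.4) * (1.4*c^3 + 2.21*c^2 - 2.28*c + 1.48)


(1) = -24*q^4 - 6*q^3 - 5*q^2 + 12*q + 3
(2) = 3.85*l^4 - 4.56*l^3 - 8.05*l^2 - 8.68*l - 3.38
(3) = 2*g^2 - 18*g + 41
(4) = -3.1*k^2 + 6.56*k - 3.22
(5) = -1.61*c^5 - 1.9395*c^4 - 3.9877*c^3 - 14.6164*c^2 + 12.9484*c - 7.992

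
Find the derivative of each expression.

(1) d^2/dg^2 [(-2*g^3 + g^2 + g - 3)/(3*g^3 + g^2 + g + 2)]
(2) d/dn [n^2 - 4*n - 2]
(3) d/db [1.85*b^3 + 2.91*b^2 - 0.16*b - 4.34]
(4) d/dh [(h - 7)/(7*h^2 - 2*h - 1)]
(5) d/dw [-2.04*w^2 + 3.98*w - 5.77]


(1) = 10*(3*g^6 + 9*g^5 - 18*g^4 - 23*g^3 - 18*g^2 + 3*g + 1)/(27*g^9 + 27*g^8 + 36*g^7 + 73*g^6 + 48*g^5 + 45*g^4 + 49*g^3 + 18*g^2 + 12*g + 8)
(2) = 2*n - 4
(3) = 5.55*b^2 + 5.82*b - 0.16
(4) = (-7*h^2 + 98*h - 15)/(49*h^4 - 28*h^3 - 10*h^2 + 4*h + 1)
(5) = 3.98 - 4.08*w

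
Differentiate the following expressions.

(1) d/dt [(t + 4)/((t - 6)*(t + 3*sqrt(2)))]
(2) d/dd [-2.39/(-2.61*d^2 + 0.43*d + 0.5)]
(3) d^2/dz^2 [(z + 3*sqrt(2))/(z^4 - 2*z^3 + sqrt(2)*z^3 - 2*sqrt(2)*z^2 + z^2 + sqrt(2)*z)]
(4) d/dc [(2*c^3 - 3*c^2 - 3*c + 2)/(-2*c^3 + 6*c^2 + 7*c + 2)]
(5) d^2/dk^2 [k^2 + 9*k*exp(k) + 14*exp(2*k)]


(1) = (-(t - 6)*(t + 4) + (t - 6)*(t + 3*sqrt(2)) - (t + 4)*(t + 3*sqrt(2)))/((t - 6)^2*(t + 3*sqrt(2))^2)
(2) = (1.0277 - 12.4758*d)/(-2.61*d^2 + 0.43*d + 0.5)^2
(3) = 2*(6*z^5 - 4*z^4 + 38*sqrt(2)*z^4 - 32*sqrt(2)*z^3 + 97*z^3 - 72*z^2 + 45*sqrt(2)*z^2 - 24*sqrt(2)*z + 18*z + 6*sqrt(2))/(z^3*(z^7 - 4*z^6 + 3*sqrt(2)*z^6 - 12*sqrt(2)*z^5 + 12*z^5 - 28*z^4 + 20*sqrt(2)*z^4 - 20*sqrt(2)*z^3 + 37*z^3 - 24*z^2 + 15*sqrt(2)*z^2 - 8*sqrt(2)*z + 6*z + 2*sqrt(2)))
(4) = (6*c^4 + 16*c^3 + 21*c^2 - 36*c - 20)/(4*c^6 - 24*c^5 + 8*c^4 + 76*c^3 + 73*c^2 + 28*c + 4)
(5) = 9*k*exp(k) + 56*exp(2*k) + 18*exp(k) + 2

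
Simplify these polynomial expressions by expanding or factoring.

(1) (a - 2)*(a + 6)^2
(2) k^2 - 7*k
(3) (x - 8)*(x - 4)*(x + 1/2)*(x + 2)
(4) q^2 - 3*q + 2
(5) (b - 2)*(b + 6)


(1) = a^3 + 10*a^2 + 12*a - 72
(2) = k*(k - 7)
(3) = x^4 - 19*x^3/2 + 3*x^2 + 68*x + 32
(4) = (q - 2)*(q - 1)
(5) = b^2 + 4*b - 12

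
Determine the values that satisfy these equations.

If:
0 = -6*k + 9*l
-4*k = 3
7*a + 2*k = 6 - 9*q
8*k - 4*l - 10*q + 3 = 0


Then:
a = 6/5
k = -3/4
l = -1/2
q = -1/10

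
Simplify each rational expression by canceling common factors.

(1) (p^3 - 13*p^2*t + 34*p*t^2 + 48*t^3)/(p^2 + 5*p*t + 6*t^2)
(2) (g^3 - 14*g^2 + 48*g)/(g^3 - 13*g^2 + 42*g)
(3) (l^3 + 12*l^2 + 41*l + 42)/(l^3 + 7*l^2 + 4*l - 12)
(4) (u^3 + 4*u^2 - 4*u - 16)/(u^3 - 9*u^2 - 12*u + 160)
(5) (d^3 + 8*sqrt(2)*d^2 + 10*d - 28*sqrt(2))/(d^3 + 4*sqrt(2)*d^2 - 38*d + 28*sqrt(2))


(1) = (p^3 - 13*p^2*t + 34*p*t^2 + 48*t^3)/(p^2 + 5*p*t + 6*t^2)
(2) = (g - 8)/(g - 7)
(3) = (l^2 + 10*l + 21)/(l^2 + 5*l - 6)
(4) = (u^2 - 4)/(u^2 - 13*u + 40)
(5) = (d + 2*sqrt(2))/(d - 2*sqrt(2))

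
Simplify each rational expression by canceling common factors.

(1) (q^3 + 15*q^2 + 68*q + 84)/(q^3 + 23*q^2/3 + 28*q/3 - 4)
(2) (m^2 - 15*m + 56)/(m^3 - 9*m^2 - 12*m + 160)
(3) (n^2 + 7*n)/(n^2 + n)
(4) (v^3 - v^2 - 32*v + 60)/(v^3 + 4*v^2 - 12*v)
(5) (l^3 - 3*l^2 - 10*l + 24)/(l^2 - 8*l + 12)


(1) = (3*q + 21)/(3*q - 1)
(2) = (m - 7)/(m^2 - m - 20)
(3) = (n + 7)/(n + 1)
(4) = (v - 5)/v
(5) = (l^2 - l - 12)/(l - 6)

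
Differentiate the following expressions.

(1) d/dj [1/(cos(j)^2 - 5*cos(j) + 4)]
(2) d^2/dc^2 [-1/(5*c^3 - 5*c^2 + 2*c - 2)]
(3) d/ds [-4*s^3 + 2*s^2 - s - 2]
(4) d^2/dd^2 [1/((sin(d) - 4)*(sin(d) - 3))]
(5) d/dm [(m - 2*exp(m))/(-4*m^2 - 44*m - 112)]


(1) = (2*cos(j) - 5)*sin(j)/(cos(j)^2 - 5*cos(j) + 4)^2
(2) = 2*(5*(3*c - 1)*(5*c^3 - 5*c^2 + 2*c - 2) - (15*c^2 - 10*c + 2)^2)/(5*c^3 - 5*c^2 + 2*c - 2)^3
(3) = -12*s^2 + 4*s - 1
(4) = (-4*sin(d)^4 + 21*sin(d)^3 + 5*sin(d)^2 - 126*sin(d) + 74)/((sin(d) - 4)^3*(sin(d) - 3)^3)
(5) = ((m - 2*exp(m))*(2*m + 11) + (2*exp(m) - 1)*(m^2 + 11*m + 28))/(4*(m^2 + 11*m + 28)^2)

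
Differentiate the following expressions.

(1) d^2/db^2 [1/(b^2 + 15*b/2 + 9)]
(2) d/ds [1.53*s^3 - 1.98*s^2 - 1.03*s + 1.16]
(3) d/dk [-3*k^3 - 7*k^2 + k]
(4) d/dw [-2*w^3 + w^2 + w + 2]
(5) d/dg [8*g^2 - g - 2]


(1) = 4*(-4*b^2 - 30*b + (4*b + 15)^2 - 36)/(2*b^2 + 15*b + 18)^3
(2) = 4.59*s^2 - 3.96*s - 1.03
(3) = -9*k^2 - 14*k + 1
(4) = -6*w^2 + 2*w + 1
(5) = 16*g - 1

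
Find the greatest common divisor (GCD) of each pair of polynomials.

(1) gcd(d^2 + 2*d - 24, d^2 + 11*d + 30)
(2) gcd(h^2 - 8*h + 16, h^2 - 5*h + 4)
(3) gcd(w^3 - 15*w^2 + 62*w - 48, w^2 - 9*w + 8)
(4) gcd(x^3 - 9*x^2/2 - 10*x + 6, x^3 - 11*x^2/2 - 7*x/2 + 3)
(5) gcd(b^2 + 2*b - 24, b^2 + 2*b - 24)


(1) = gcd((d - 4)*(d + 6), (d + 5)*(d + 6)) = d + 6
(2) = h - 4
(3) = gcd((w - 8)*(w - 6)*(w - 1), (w - 8)*(w - 1)) = w^2 - 9*w + 8
(4) = gcd((x - 6)*(x - 1/2)*(x + 2), (x - 6)*(x - 1/2)*(x + 1)) = x^2 - 13*x/2 + 3
(5) = b^2 + 2*b - 24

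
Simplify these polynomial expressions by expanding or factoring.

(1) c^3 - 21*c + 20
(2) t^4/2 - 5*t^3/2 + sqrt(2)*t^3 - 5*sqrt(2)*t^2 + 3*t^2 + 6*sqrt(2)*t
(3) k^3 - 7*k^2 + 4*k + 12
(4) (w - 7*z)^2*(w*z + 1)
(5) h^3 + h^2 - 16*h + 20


(1) = (c - 4)*(c - 1)*(c + 5)
(2) = t*(t/2 + sqrt(2))*(t - 3)*(t - 2)
(3) = (k - 6)*(k - 2)*(k + 1)
(4) = w^3*z - 14*w^2*z^2 + w^2 + 49*w*z^3 - 14*w*z + 49*z^2
(5) = (h - 2)^2*(h + 5)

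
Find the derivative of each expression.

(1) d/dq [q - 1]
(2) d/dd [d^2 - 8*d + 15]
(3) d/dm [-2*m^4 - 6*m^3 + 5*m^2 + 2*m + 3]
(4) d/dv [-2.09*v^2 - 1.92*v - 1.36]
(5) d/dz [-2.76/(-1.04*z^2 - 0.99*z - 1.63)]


(1) = 1
(2) = 2*d - 8
(3) = -8*m^3 - 18*m^2 + 10*m + 2
(4) = -4.18*v - 1.92
(5) = (-5.7408*z - 2.7324)/(1.04*z^2 + 0.99*z + 1.63)^2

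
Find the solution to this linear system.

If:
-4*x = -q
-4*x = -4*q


Then:
q = 0
x = 0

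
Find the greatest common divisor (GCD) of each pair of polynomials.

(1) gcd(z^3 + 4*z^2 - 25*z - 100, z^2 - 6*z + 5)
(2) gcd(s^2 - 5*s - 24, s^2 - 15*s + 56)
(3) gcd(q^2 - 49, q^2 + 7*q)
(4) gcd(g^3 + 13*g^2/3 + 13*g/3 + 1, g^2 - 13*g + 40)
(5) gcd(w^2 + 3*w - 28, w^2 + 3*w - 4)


(1) = gcd((z - 5)*(z + 4)*(z + 5), (z - 5)*(z - 1)) = z - 5
(2) = gcd((s - 8)*(s + 3), (s - 8)*(s - 7)) = s - 8
(3) = q + 7
(4) = gcd((g + 1/3)*(g + 1)*(g + 3), (g - 8)*(g - 5)) = 1
(5) = gcd((w - 4)*(w + 7), (w - 1)*(w + 4)) = 1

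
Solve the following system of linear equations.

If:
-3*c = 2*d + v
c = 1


Then:
c = 1
d = -v/2 - 3/2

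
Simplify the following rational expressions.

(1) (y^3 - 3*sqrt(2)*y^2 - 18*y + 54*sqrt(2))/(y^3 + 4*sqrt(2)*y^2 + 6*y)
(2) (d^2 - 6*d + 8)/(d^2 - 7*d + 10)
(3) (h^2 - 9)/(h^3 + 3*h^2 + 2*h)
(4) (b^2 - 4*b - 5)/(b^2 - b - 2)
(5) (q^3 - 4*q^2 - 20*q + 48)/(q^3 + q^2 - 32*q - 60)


(1) = (y^2 - 6*sqrt(2)*y + 18)/(y^2 + sqrt(2)*y)
(2) = (d - 4)/(d - 5)
(3) = (h^2 - 9)/(h^3 + 3*h^2 + 2*h)
(4) = (b - 5)/(b - 2)
(5) = (q^2 + 2*q - 8)/(q^2 + 7*q + 10)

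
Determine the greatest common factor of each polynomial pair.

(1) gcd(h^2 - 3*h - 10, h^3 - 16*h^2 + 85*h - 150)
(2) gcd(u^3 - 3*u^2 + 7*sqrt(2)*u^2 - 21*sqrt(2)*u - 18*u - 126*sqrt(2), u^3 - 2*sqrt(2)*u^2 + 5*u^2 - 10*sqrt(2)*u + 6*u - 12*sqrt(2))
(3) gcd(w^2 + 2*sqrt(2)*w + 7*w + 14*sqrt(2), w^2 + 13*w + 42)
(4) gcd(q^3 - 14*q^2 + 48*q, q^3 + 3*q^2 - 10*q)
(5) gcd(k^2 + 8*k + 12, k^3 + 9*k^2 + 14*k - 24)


(1) = gcd((h - 5)*(h + 2), (h - 6)*(h - 5)^2) = h - 5
(2) = gcd((u - 6)*(u + 3)*(u + 7*sqrt(2)), (u + 2)*(u + 3)*(u - 2*sqrt(2))) = u + 3
(3) = w + 7
(4) = gcd(q*(q - 8)*(q - 6), q*(q - 2)*(q + 5)) = q
(5) = k + 6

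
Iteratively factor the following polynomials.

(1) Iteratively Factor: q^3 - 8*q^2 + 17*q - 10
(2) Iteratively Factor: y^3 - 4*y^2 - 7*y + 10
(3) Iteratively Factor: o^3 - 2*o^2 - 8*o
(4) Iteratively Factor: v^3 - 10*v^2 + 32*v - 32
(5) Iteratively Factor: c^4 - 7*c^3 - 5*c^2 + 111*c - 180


(1) = (q - 5)*(q^2 - 3*q + 2) = (q - 5)*(q - 1)*(q - 2)
(2) = (y + 2)*(y^2 - 6*y + 5) = (y - 1)*(y + 2)*(y - 5)
(3) = (o - 4)*(o^2 + 2*o) = o*(o - 4)*(o + 2)
(4) = (v - 4)*(v^2 - 6*v + 8) = (v - 4)^2*(v - 2)
(5) = (c - 3)*(c^3 - 4*c^2 - 17*c + 60) = (c - 3)*(c + 4)*(c^2 - 8*c + 15) = (c - 5)*(c - 3)*(c + 4)*(c - 3)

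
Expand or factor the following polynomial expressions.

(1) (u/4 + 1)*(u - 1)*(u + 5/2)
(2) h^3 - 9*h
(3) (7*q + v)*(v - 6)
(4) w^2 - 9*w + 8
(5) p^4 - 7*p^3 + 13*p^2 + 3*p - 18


(1) = u^3/4 + 11*u^2/8 + 7*u/8 - 5/2
(2) = h*(h - 3)*(h + 3)
(3) = 7*q*v - 42*q + v^2 - 6*v
(4) = (w - 8)*(w - 1)
(5) = (p - 3)^2*(p - 2)*(p + 1)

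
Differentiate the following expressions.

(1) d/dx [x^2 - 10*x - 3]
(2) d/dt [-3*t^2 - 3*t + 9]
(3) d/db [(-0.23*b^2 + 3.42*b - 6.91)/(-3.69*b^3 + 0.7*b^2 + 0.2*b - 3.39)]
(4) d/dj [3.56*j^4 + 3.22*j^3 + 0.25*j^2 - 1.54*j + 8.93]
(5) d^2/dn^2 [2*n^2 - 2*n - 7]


(1) = 2*x - 10
(2) = -6*t - 3
(3) = (-0.8487*b^4 + 25.2396*b^3 - 78.9337*b^2 + 11.2334*b - 10.2118)/(13.6161*b^6 - 5.166*b^5 - 0.986*b^4 + 25.2982*b^3 - 4.706*b^2 - 1.356*b + 11.4921)
(4) = 14.24*j^3 + 9.66*j^2 + 0.5*j - 1.54
(5) = 4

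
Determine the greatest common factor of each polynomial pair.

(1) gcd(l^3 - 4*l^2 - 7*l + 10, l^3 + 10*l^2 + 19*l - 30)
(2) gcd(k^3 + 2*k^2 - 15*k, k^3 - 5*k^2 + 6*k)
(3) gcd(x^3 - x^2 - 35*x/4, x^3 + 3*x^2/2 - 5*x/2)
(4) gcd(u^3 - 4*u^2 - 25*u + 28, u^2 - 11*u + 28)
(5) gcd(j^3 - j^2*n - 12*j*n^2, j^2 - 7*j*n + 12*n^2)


(1) = gcd((l - 5)*(l - 1)*(l + 2), (l - 1)*(l + 5)*(l + 6)) = l - 1
(2) = k^2 - 3*k
(3) = x^2 + 5*x/2
(4) = u - 7
(5) = j - 4*n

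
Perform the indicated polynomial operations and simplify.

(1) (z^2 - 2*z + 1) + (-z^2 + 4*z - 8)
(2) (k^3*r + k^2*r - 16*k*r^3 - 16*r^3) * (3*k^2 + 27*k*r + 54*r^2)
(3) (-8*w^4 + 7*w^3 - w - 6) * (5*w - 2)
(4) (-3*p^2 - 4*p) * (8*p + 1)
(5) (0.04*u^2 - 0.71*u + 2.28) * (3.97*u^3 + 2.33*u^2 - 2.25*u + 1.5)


(1) = 2*z - 7
(2) = 3*k^5*r + 27*k^4*r^2 + 3*k^4*r + 6*k^3*r^3 + 27*k^3*r^2 - 432*k^2*r^4 + 6*k^2*r^3 - 864*k*r^5 - 432*k*r^4 - 864*r^5
(3) = -40*w^5 + 51*w^4 - 14*w^3 - 5*w^2 - 28*w + 12
(4) = -24*p^3 - 35*p^2 - 4*p
(5) = 0.1588*u^5 - 2.7255*u^4 + 7.3073*u^3 + 6.9699*u^2 - 6.195*u + 3.42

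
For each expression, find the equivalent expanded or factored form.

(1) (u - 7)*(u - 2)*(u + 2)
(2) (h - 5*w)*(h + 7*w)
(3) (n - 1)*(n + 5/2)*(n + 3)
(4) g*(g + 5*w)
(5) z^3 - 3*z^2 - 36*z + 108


(1) = u^3 - 7*u^2 - 4*u + 28
(2) = h^2 + 2*h*w - 35*w^2
(3) = n^3 + 9*n^2/2 + 2*n - 15/2
(4) = g^2 + 5*g*w
(5) = (z - 6)*(z - 3)*(z + 6)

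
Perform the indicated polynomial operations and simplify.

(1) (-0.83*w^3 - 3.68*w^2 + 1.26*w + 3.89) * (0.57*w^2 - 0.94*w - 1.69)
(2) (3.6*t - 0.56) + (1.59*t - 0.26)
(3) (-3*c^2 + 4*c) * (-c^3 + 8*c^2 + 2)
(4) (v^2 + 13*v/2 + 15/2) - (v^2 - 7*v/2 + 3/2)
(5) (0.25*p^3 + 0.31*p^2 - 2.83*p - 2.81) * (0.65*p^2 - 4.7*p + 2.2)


(1) = -0.4731*w^5 - 1.3174*w^4 + 5.5801*w^3 + 7.2521*w^2 - 5.786*w - 6.5741
(2) = 5.19*t - 0.82
(3) = 3*c^5 - 28*c^4 + 32*c^3 - 6*c^2 + 8*c
(4) = 10*v + 6
(5) = 0.1625*p^5 - 0.9735*p^4 - 2.7465*p^3 + 12.1565*p^2 + 6.981*p - 6.182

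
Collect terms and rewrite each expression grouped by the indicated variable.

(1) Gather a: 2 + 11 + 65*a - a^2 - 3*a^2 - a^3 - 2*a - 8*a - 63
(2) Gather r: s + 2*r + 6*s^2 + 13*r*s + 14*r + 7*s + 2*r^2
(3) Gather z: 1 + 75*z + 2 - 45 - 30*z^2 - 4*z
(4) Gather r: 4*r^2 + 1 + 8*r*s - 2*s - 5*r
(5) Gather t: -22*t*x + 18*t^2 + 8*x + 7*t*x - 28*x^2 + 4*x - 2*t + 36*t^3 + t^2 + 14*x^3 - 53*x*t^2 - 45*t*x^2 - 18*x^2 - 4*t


(1) = -a^3 - 4*a^2 + 55*a - 50
(2) = 2*r^2 + r*(13*s + 16) + 6*s^2 + 8*s
(3) = -30*z^2 + 71*z - 42
(4) = 4*r^2 + r*(8*s - 5) - 2*s + 1
(5) = 36*t^3 + t^2*(19 - 53*x) + t*(-45*x^2 - 15*x - 6) + 14*x^3 - 46*x^2 + 12*x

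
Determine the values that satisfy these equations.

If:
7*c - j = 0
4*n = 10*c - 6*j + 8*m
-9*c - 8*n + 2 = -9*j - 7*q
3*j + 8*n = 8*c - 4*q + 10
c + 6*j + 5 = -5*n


Then:
c = -830/4409
j = -5810/4409
m = -3911/8818
n = 2729/4409
q = 8262/4409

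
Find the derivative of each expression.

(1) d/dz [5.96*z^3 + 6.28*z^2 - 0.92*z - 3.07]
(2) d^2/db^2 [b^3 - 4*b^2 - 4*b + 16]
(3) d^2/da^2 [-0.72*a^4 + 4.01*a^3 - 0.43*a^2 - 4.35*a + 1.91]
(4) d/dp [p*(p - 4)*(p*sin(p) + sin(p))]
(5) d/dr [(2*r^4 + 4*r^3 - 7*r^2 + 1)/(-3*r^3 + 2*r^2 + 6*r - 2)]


(1) = 17.88*z^2 + 12.56*z - 0.92
(2) = 6*b - 8
(3) = -8.64*a^2 + 24.06*a - 0.86
(4) = p*(p - 4)*(p*cos(p) + sqrt(2)*sin(p + pi/4)) + p*(p + 1)*sin(p) + (p - 4)*(p + 1)*sin(p)
(5) = (-6*r^6 + 8*r^5 + 23*r^4 + 32*r^3 - 57*r^2 + 24*r - 6)/(9*r^6 - 12*r^5 - 32*r^4 + 36*r^3 + 28*r^2 - 24*r + 4)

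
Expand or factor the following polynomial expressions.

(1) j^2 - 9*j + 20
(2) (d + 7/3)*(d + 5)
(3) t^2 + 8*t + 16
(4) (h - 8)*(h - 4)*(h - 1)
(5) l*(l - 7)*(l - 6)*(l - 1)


(1) = (j - 5)*(j - 4)
(2) = d^2 + 22*d/3 + 35/3
(3) = (t + 4)^2
(4) = h^3 - 13*h^2 + 44*h - 32
(5) = l^4 - 14*l^3 + 55*l^2 - 42*l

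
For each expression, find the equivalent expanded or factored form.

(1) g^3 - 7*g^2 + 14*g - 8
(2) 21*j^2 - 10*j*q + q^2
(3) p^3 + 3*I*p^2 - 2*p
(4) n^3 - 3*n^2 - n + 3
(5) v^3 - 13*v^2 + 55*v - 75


(1) = (g - 4)*(g - 2)*(g - 1)
(2) = (-7*j + q)*(-3*j + q)
(3) = p*(p + I)*(p + 2*I)
(4) = (n - 3)*(n - 1)*(n + 1)
(5) = (v - 5)^2*(v - 3)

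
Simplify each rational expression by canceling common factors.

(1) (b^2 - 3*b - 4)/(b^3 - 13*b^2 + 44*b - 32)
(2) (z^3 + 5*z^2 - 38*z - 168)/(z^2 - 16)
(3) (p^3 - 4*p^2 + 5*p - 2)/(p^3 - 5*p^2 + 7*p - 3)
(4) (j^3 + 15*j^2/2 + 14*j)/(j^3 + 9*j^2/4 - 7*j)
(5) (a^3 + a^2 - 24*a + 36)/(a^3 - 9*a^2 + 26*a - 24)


(1) = (b + 1)/(b^2 - 9*b + 8)
(2) = (z^2 + z - 42)/(z - 4)
(3) = (p - 2)/(p - 3)
(4) = (4*j + 14)/(4*j - 7)
(5) = (a + 6)/(a - 4)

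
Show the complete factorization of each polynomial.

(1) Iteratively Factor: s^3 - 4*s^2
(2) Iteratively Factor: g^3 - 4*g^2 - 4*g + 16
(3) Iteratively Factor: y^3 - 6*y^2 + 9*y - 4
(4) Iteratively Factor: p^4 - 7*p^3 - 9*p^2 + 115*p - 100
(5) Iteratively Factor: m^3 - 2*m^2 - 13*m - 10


(1) = (s)*(s^2 - 4*s) = s*(s - 4)*(s)
(2) = (g - 4)*(g^2 - 4) = (g - 4)*(g - 2)*(g + 2)
(3) = (y - 1)*(y^2 - 5*y + 4) = (y - 4)*(y - 1)*(y - 1)
(4) = (p + 4)*(p^3 - 11*p^2 + 35*p - 25) = (p - 1)*(p + 4)*(p^2 - 10*p + 25) = (p - 5)*(p - 1)*(p + 4)*(p - 5)
(5) = (m + 1)*(m^2 - 3*m - 10) = (m - 5)*(m + 1)*(m + 2)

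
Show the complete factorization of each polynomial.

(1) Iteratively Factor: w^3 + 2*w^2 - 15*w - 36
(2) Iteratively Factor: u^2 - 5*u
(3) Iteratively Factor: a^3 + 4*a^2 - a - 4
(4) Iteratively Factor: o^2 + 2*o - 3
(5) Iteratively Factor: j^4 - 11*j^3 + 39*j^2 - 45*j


(1) = (w - 4)*(w^2 + 6*w + 9) = (w - 4)*(w + 3)*(w + 3)
(2) = (u - 5)*(u)
(3) = (a + 1)*(a^2 + 3*a - 4) = (a + 1)*(a + 4)*(a - 1)
(4) = (o - 1)*(o + 3)
(5) = (j - 3)*(j^3 - 8*j^2 + 15*j) = (j - 3)^2*(j^2 - 5*j) = j*(j - 3)^2*(j - 5)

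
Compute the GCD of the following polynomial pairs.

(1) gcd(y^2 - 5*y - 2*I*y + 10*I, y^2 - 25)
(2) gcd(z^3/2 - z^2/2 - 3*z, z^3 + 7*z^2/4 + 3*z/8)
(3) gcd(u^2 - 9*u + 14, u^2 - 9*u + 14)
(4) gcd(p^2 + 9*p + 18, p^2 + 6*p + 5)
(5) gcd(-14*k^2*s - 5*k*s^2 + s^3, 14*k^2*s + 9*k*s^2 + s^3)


(1) = y - 5
(2) = z
(3) = gcd((u - 7)*(u - 2), (u - 7)*(u - 2)) = u^2 - 9*u + 14
(4) = 1
(5) = 2*k*s + s^2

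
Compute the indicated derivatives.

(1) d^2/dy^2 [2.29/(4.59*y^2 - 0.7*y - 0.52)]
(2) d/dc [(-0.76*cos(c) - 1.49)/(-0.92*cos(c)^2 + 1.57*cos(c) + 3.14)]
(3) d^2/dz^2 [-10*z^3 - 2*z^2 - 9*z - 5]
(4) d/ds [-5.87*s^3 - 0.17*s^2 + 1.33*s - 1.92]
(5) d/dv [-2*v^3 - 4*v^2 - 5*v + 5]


(1) = (96.491898*y^2 - 14.71554*y - 2.29*(9.18*y - 0.7)*(18.36*y - 1.4) - 10.931544)/(-4.59*y^2 + 0.7*y + 0.52)^3
(2) = (0.6992*cos(c)^2 + 2.7416*cos(c) + 0.0471)*sin(c)/(0.8464*cos(c)^4 - 2.8888*cos(c)^3 - 3.3127*cos(c)^2 + 9.8596*cos(c) + 9.8596)
(3) = -60*z - 4
(4) = -17.61*s^2 - 0.34*s + 1.33
(5) = -6*v^2 - 8*v - 5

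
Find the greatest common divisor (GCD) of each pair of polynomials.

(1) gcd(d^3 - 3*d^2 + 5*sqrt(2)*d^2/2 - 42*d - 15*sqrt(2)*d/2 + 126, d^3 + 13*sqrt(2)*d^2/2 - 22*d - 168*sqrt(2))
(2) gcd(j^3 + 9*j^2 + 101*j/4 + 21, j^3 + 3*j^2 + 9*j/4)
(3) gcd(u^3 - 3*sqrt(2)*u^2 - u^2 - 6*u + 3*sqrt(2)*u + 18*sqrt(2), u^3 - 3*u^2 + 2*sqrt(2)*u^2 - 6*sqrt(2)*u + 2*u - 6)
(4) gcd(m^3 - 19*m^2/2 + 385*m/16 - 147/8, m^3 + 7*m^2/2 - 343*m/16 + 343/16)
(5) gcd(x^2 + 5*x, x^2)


(1) = d^2 + 5*sqrt(2)*d/2 - 42
(2) = gcd((j + 3/2)*(j + 7/2)*(j + 4), j*(j + 3/2)^2) = j + 3/2
(3) = gcd((u - 3)*(u + 2)*(u - 3*sqrt(2)), (u - 3)*(u + sqrt(2))^2) = u - 3
(4) = gcd((m - 6)*(m - 7/4)^2, (m - 7/4)^2*(m + 7)) = m^2 - 7*m/2 + 49/16
(5) = x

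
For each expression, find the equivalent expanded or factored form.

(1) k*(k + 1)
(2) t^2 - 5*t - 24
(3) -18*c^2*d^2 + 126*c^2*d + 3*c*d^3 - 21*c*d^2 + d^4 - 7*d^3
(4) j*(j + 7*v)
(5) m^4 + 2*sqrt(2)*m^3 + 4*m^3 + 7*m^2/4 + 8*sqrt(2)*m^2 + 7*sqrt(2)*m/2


(1) = k^2 + k
(2) = (t - 8)*(t + 3)
(3) = d*(-3*c + d)*(6*c + d)*(d - 7)
(4) = j^2 + 7*j*v
(5) = m*(m + 1/2)*(m + 7/2)*(m + 2*sqrt(2))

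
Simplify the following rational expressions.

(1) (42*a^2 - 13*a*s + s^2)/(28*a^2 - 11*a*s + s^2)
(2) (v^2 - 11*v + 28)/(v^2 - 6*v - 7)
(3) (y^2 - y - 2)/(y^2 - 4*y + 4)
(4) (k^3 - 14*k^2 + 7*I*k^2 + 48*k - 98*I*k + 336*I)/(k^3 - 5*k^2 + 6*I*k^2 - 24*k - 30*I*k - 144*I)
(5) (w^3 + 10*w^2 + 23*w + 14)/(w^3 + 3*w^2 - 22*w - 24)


(1) = (-6*a + s)/(-4*a + s)
(2) = (v - 4)/(v + 1)
(3) = (y + 1)/(y - 2)
(4) = (k^2 + k*(-6 + 7*I) - 42*I)/(k^2 + k*(3 + 6*I) + 18*I)
(5) = (w^2 + 9*w + 14)/(w^2 + 2*w - 24)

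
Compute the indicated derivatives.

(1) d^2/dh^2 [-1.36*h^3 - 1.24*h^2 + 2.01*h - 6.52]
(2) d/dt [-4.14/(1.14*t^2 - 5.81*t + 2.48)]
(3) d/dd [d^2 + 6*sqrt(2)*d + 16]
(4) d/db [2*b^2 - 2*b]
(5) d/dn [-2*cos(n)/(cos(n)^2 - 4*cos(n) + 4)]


(1) = -8.16*h - 2.48
(2) = (9.4392*t - 24.0534)/(1.14*t^2 - 5.81*t + 2.48)^2
(3) = 2*d + 6*sqrt(2)
(4) = 4*b - 2
(5) = -2*(cos(n) + 2)*sin(n)/(cos(n) - 2)^3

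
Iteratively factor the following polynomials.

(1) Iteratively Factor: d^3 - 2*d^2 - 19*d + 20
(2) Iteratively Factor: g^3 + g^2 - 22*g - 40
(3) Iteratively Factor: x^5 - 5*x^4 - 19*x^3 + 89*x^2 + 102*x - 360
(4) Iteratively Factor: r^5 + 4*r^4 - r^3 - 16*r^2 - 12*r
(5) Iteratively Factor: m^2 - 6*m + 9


(1) = (d + 4)*(d^2 - 6*d + 5) = (d - 1)*(d + 4)*(d - 5)
(2) = (g - 5)*(g^2 + 6*g + 8) = (g - 5)*(g + 2)*(g + 4)
(3) = (x - 4)*(x^4 - x^3 - 23*x^2 - 3*x + 90) = (x - 5)*(x - 4)*(x^3 + 4*x^2 - 3*x - 18) = (x - 5)*(x - 4)*(x - 2)*(x^2 + 6*x + 9) = (x - 5)*(x - 4)*(x - 2)*(x + 3)*(x + 3)
(4) = (r + 2)*(r^4 + 2*r^3 - 5*r^2 - 6*r) = r*(r + 2)*(r^3 + 2*r^2 - 5*r - 6) = r*(r + 2)*(r + 3)*(r^2 - r - 2) = r*(r + 1)*(r + 2)*(r + 3)*(r - 2)
(5) = (m - 3)*(m - 3)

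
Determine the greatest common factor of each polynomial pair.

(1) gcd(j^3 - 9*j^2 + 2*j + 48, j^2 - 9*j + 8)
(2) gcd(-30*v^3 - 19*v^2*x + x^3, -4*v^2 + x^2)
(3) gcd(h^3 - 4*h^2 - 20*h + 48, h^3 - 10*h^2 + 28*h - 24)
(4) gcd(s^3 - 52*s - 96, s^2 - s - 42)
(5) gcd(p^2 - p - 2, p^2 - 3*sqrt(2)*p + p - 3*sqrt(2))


(1) = gcd((j - 8)*(j - 3)*(j + 2), (j - 8)*(j - 1)) = j - 8
(2) = 2*v + x
(3) = gcd((h - 6)*(h - 2)*(h + 4), (h - 6)*(h - 2)^2) = h^2 - 8*h + 12
(4) = s + 6
(5) = p + 1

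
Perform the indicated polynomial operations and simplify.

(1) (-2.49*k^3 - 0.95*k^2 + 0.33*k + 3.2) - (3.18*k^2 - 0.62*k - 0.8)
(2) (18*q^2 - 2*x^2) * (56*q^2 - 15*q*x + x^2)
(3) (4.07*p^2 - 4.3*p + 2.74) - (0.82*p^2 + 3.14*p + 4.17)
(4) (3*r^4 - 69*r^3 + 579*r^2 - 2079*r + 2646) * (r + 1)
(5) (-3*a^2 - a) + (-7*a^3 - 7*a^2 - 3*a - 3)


(1) = -2.49*k^3 - 4.13*k^2 + 0.95*k + 4.0
(2) = 1008*q^4 - 270*q^3*x - 94*q^2*x^2 + 30*q*x^3 - 2*x^4
(3) = 3.25*p^2 - 7.44*p - 1.43
(4) = 3*r^5 - 66*r^4 + 510*r^3 - 1500*r^2 + 567*r + 2646
(5) = -7*a^3 - 10*a^2 - 4*a - 3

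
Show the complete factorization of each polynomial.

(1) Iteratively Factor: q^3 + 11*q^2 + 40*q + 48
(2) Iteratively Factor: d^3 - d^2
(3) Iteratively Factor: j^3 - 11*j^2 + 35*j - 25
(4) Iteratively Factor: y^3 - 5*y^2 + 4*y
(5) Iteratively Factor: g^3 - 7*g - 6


(1) = (q + 4)*(q^2 + 7*q + 12) = (q + 3)*(q + 4)*(q + 4)
(2) = (d - 1)*(d^2) = d*(d - 1)*(d)
(3) = (j - 5)*(j^2 - 6*j + 5) = (j - 5)^2*(j - 1)
(4) = (y)*(y^2 - 5*y + 4) = y*(y - 4)*(y - 1)
(5) = (g + 2)*(g^2 - 2*g - 3) = (g + 1)*(g + 2)*(g - 3)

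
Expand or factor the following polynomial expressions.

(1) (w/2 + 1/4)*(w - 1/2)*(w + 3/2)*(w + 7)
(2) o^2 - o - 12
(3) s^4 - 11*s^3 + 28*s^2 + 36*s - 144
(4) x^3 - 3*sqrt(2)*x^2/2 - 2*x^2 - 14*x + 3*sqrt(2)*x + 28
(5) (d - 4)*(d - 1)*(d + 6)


(1) = w^4/2 + 17*w^3/4 + 41*w^2/8 - 17*w/16 - 21/16
(2) = (o - 4)*(o + 3)
(3) = (s - 6)*(s - 4)*(s - 3)*(s + 2)
(4) = (x - 2)*(x - 7*sqrt(2)/2)*(x + 2*sqrt(2))
(5) = d^3 + d^2 - 26*d + 24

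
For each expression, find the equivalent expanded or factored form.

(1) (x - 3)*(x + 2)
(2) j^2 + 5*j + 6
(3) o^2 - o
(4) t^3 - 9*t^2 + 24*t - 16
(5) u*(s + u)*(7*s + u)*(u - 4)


(1) = x^2 - x - 6
(2) = (j + 2)*(j + 3)
(3) = o*(o - 1)
(4) = (t - 4)^2*(t - 1)
(5) = 7*s^2*u^2 - 28*s^2*u + 8*s*u^3 - 32*s*u^2 + u^4 - 4*u^3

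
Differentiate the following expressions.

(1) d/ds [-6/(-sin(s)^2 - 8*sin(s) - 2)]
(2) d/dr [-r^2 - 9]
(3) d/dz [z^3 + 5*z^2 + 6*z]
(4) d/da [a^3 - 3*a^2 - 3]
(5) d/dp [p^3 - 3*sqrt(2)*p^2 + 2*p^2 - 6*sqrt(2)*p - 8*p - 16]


(1) = -12*(sin(s) + 4)*cos(s)/(sin(s)^2 + 8*sin(s) + 2)^2
(2) = -2*r
(3) = 3*z^2 + 10*z + 6
(4) = 3*a*(a - 2)
(5) = 3*p^2 - 6*sqrt(2)*p + 4*p - 6*sqrt(2) - 8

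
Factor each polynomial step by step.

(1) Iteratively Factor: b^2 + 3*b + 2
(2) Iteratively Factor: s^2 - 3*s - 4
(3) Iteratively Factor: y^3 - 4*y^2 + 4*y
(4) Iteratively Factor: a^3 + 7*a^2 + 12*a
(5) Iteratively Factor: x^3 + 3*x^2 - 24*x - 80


(1) = (b + 1)*(b + 2)
(2) = (s + 1)*(s - 4)
(3) = (y)*(y^2 - 4*y + 4) = y*(y - 2)*(y - 2)
(4) = (a)*(a^2 + 7*a + 12) = a*(a + 4)*(a + 3)
(5) = (x + 4)*(x^2 - x - 20) = (x + 4)^2*(x - 5)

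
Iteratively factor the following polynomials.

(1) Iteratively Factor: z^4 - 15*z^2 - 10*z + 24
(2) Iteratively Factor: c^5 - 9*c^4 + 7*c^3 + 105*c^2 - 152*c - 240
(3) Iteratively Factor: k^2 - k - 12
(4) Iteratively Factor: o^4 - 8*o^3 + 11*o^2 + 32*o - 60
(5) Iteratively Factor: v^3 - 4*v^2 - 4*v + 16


(1) = (z + 2)*(z^3 - 2*z^2 - 11*z + 12) = (z + 2)*(z + 3)*(z^2 - 5*z + 4) = (z - 1)*(z + 2)*(z + 3)*(z - 4)
(2) = (c - 5)*(c^4 - 4*c^3 - 13*c^2 + 40*c + 48) = (c - 5)*(c + 1)*(c^3 - 5*c^2 - 8*c + 48) = (c - 5)*(c - 4)*(c + 1)*(c^2 - c - 12) = (c - 5)*(c - 4)^2*(c + 1)*(c + 3)
(3) = (k + 3)*(k - 4)
(4) = (o - 5)*(o^3 - 3*o^2 - 4*o + 12) = (o - 5)*(o + 2)*(o^2 - 5*o + 6) = (o - 5)*(o - 2)*(o + 2)*(o - 3)
(5) = (v - 4)*(v^2 - 4) = (v - 4)*(v - 2)*(v + 2)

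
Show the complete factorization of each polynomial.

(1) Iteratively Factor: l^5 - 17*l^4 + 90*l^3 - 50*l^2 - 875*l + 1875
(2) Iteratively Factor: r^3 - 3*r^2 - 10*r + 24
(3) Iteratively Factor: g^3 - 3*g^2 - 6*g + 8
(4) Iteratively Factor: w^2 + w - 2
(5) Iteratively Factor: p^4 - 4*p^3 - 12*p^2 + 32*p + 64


(1) = (l - 5)*(l^4 - 12*l^3 + 30*l^2 + 100*l - 375) = (l - 5)^2*(l^3 - 7*l^2 - 5*l + 75) = (l - 5)^3*(l^2 - 2*l - 15) = (l - 5)^3*(l + 3)*(l - 5)
(2) = (r + 3)*(r^2 - 6*r + 8) = (r - 2)*(r + 3)*(r - 4)
(3) = (g - 1)*(g^2 - 2*g - 8) = (g - 1)*(g + 2)*(g - 4)
(4) = (w - 1)*(w + 2)
(5) = (p + 2)*(p^3 - 6*p^2 + 32) = (p + 2)^2*(p^2 - 8*p + 16) = (p - 4)*(p + 2)^2*(p - 4)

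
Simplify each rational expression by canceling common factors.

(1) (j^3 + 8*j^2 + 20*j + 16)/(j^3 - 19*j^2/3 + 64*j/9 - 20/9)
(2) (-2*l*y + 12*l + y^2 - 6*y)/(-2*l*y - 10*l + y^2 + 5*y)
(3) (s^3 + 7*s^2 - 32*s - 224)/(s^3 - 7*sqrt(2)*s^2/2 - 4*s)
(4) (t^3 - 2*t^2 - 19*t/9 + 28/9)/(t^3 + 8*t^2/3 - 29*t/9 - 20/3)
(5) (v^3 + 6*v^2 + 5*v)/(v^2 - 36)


(1) = (9*j^3 + 72*j^2 + 180*j + 144)/(9*j^3 - 57*j^2 + 64*j - 20)
(2) = (y - 6)/(y + 5)
(3) = (2*s^2 + s*(8*sqrt(2) + 14) + 56*sqrt(2))/(2*s^2 + sqrt(2)*s)
(4) = (3*t^2 - 10*t + 7)/(3*t^2 + 4*t - 15)
(5) = (v^3 + 6*v^2 + 5*v)/(v^2 - 36)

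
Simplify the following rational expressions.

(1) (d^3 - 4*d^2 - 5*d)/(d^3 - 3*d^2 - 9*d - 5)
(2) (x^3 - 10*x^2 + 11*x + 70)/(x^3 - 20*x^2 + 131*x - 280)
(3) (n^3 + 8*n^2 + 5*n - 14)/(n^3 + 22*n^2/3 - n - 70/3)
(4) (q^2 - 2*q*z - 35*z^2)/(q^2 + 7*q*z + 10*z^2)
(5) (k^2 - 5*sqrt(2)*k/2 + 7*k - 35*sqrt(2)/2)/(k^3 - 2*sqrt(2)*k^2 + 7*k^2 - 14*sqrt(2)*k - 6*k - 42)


(1) = d/(d + 1)
(2) = (x + 2)/(x - 8)
(3) = (3*n - 3)/(3*n - 5)
(4) = (q - 7*z)/(q + 2*z)
(5) = (2*k - 5*sqrt(2))/(2*k^2 - 4*sqrt(2)*k - 12)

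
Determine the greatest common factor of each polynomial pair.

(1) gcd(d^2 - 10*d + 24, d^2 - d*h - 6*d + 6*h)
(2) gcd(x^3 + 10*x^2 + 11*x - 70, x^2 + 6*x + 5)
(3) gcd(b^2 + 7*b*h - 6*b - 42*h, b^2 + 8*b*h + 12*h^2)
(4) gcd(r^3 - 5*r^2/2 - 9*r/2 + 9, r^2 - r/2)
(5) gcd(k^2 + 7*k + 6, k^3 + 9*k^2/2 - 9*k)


(1) = gcd((d - 6)*(d - 4), (d - 6)*(d - h)) = d - 6
(2) = gcd((x - 2)*(x + 5)*(x + 7), (x + 1)*(x + 5)) = x + 5
(3) = 1
(4) = gcd((r - 3)*(r - 3/2)*(r + 2), r*(r - 1/2)) = 1
(5) = k + 6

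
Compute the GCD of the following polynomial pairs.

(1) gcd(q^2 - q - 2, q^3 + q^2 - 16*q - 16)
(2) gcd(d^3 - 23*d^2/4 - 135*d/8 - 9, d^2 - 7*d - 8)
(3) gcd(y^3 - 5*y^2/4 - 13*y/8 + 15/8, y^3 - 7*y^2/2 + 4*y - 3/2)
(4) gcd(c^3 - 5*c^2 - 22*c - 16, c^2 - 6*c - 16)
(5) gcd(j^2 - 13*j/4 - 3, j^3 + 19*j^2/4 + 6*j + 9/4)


(1) = gcd((q - 2)*(q + 1), (q - 4)*(q + 1)*(q + 4)) = q + 1
(2) = gcd((d - 8)*(d + 3/4)*(d + 3/2), (d - 8)*(d + 1)) = d - 8
(3) = y^2 - 5*y/2 + 3/2
(4) = gcd((c - 8)*(c + 1)*(c + 2), (c - 8)*(c + 2)) = c^2 - 6*c - 16
(5) = gcd((j - 4)*(j + 3/4), (j + 3/4)*(j + 1)*(j + 3)) = j + 3/4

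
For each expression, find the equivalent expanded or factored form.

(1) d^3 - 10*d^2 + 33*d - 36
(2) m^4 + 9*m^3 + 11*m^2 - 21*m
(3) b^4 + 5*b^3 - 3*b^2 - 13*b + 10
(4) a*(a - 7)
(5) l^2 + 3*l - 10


(1) = (d - 4)*(d - 3)^2
(2) = m*(m - 1)*(m + 3)*(m + 7)
(3) = (b - 1)^2*(b + 2)*(b + 5)
(4) = a^2 - 7*a
(5) = (l - 2)*(l + 5)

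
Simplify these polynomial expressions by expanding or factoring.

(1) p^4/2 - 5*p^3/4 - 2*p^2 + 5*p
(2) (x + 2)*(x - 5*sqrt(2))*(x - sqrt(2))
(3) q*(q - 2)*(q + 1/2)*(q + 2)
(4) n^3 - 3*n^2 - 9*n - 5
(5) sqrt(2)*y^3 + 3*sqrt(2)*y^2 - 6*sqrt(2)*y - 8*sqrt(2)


(1) = p*(p/2 + 1)*(p - 5/2)*(p - 2)
(2) = x^3 - 6*sqrt(2)*x^2 + 2*x^2 - 12*sqrt(2)*x + 10*x + 20
(3) = q^4 + q^3/2 - 4*q^2 - 2*q
(4) = (n - 5)*(n + 1)^2
(5) = (y - 2)*(y + 4)*(sqrt(2)*y + sqrt(2))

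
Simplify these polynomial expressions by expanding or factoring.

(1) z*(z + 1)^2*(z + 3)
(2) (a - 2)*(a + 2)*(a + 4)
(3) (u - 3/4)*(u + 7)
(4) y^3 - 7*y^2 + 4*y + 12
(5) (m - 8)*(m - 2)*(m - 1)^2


(1) = z^4 + 5*z^3 + 7*z^2 + 3*z
(2) = a^3 + 4*a^2 - 4*a - 16
(3) = u^2 + 25*u/4 - 21/4
(4) = (y - 6)*(y - 2)*(y + 1)
(5) = m^4 - 12*m^3 + 37*m^2 - 42*m + 16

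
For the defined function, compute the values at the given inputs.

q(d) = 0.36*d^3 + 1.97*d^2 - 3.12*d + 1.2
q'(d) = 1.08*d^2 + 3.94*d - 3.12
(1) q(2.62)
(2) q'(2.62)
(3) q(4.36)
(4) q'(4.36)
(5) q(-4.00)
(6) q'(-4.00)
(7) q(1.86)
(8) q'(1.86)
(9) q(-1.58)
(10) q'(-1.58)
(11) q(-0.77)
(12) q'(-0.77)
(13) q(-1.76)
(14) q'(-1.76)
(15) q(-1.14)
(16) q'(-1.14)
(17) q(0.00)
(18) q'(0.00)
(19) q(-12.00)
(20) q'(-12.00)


(1) = 13.02
(2) = 14.62
(3) = 54.88
(4) = 34.59
(5) = 22.16
(6) = -1.60
(7) = 4.53
(8) = 7.94
(9) = 9.63
(10) = -6.65
(11) = 4.61
(12) = -5.51
(13) = 10.83
(14) = -6.71
(15) = 6.78
(16) = -6.21
(17) = 1.20
(18) = -3.12
(19) = -299.76
(20) = 105.12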